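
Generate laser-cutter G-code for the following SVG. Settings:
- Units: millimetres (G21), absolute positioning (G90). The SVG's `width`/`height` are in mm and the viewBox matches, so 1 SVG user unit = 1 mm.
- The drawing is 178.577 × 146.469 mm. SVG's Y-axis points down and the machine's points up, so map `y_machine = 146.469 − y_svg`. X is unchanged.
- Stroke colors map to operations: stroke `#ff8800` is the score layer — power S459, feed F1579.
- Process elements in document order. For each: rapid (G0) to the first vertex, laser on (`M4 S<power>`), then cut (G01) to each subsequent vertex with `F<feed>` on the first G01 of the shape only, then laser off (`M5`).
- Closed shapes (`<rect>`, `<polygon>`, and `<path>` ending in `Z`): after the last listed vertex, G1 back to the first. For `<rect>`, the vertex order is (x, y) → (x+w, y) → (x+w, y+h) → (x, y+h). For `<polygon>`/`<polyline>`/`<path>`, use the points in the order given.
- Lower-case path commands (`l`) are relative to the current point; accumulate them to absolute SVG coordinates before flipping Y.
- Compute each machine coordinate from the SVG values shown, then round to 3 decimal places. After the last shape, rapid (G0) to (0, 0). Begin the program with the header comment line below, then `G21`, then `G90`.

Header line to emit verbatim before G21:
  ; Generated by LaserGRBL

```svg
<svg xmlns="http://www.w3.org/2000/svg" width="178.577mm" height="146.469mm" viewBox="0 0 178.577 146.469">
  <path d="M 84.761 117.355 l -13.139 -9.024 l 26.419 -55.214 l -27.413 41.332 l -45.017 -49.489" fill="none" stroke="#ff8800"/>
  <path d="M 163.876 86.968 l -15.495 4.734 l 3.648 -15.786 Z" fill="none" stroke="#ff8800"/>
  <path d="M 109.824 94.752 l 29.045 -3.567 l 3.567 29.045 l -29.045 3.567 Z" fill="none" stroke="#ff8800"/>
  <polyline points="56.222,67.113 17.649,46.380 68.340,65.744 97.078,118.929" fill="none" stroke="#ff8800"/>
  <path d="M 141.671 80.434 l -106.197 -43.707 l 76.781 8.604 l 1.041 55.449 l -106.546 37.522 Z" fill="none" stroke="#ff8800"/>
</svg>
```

; Generated by LaserGRBL
G21
G90
G0 X84.761 Y29.114
M4 S459
G01 X71.622 Y38.138 F1579
G01 X98.041 Y93.352
G01 X70.628 Y52.020
G01 X25.611 Y101.509
M5
G0 X163.876 Y59.501
M4 S459
G01 X148.381 Y54.767 F1579
G01 X152.029 Y70.553
G01 X163.876 Y59.501
M5
G0 X109.824 Y51.717
M4 S459
G01 X138.869 Y55.284 F1579
G01 X142.436 Y26.239
G01 X113.391 Y22.672
G01 X109.824 Y51.717
M5
G0 X56.222 Y79.356
M4 S459
G01 X17.649 Y100.089 F1579
G01 X68.340 Y80.725
G01 X97.078 Y27.540
M5
G0 X141.671 Y66.035
M4 S459
G01 X35.474 Y109.742 F1579
G01 X112.255 Y101.138
G01 X113.296 Y45.689
G01 X6.750 Y8.167
G01 X141.671 Y66.035
M5
G0 X0.000 Y0.000

viewBox `0 0 178.577 146.469` with mm width/height → 1 unit = 1 mm. Flip: y_m = 146.469 − y_svg.

**Shape 1** — `<path>` open polyline, stroke `#ff8800` → score (S459, F1579). Machine vertices: (84.761,29.114) → (71.622,38.138) → (98.041,93.352) → (70.628,52.020) → (25.611,101.509). Open path.

**Shape 2** — `<path>` regular polygon, stroke `#ff8800` → score (S459, F1579). Machine vertices: (163.876,59.501) → (148.381,54.767) → (152.029,70.553) → (163.876,59.501). Closed: final G1 returns to the first vertex.

**Shape 3** — `<path>` regular polygon, stroke `#ff8800` → score (S459, F1579). Machine vertices: (109.824,51.717) → (138.869,55.284) → (142.436,26.239) → (113.391,22.672) → (109.824,51.717). Closed: final G1 returns to the first vertex.

**Shape 4** — `<polyline>` open polyline, stroke `#ff8800` → score (S459, F1579). Machine vertices: (56.222,79.356) → (17.649,100.089) → (68.340,80.725) → (97.078,27.540). Open path.

**Shape 5** — `<path>` closed polygon, stroke `#ff8800` → score (S459, F1579). Machine vertices: (141.671,66.035) → (35.474,109.742) → (112.255,101.138) → (113.296,45.689) → (6.750,8.167) → (141.671,66.035). Closed: final G1 returns to the first vertex.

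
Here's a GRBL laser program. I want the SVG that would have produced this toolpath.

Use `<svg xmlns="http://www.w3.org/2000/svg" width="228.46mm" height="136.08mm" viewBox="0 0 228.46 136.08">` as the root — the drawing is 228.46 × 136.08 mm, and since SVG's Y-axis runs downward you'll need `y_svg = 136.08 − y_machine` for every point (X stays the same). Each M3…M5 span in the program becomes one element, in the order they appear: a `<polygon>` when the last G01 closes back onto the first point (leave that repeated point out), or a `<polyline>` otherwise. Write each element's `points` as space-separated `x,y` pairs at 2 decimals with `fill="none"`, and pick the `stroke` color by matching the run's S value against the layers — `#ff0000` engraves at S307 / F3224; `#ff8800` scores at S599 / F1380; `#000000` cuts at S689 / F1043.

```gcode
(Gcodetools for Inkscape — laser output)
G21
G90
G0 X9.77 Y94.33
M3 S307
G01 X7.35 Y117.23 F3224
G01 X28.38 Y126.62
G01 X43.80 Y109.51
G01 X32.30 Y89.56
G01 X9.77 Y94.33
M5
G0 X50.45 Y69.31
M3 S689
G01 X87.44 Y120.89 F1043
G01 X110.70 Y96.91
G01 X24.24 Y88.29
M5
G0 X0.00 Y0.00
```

<svg xmlns="http://www.w3.org/2000/svg" width="228.46mm" height="136.08mm" viewBox="0 0 228.46 136.08">
  <polygon points="9.77,41.75 7.35,18.85 28.38,9.46 43.80,26.57 32.30,46.52" fill="none" stroke="#ff0000"/>
  <polyline points="50.45,66.77 87.44,15.19 110.70,39.17 24.24,47.79" fill="none" stroke="#000000"/>
</svg>

y_svg = 136.08 − y_m.

[1] S307→`#ff0000` (engrave); closed run; points: 9.77,41.75 7.35,18.85 28.38,9.46 43.80,26.57 32.30,46.52

[2] S689→`#000000` (cut); open run; points: 50.45,66.77 87.44,15.19 110.70,39.17 24.24,47.79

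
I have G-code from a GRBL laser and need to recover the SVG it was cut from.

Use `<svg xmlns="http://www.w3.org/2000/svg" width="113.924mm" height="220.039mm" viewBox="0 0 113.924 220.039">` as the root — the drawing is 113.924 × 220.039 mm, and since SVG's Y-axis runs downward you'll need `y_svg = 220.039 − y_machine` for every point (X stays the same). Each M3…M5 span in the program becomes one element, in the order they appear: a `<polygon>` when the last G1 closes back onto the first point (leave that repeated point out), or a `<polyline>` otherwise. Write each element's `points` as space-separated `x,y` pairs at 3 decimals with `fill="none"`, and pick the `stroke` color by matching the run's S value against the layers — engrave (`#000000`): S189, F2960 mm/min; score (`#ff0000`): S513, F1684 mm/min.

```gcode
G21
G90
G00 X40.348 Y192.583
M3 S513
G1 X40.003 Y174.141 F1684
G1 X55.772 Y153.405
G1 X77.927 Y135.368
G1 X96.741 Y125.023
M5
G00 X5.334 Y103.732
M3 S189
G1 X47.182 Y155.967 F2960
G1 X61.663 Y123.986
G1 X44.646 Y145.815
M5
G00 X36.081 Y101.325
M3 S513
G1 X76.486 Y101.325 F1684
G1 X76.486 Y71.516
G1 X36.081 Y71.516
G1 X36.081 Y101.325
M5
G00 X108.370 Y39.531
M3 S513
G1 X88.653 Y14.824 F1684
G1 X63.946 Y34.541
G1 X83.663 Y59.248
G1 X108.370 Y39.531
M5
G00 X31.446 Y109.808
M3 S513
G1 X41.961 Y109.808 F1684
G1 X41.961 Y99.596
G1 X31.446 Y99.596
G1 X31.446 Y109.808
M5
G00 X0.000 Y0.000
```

y_svg = 220.039 − y_m.

[1] S513→`#ff0000` (score); open run; points: 40.348,27.456 40.003,45.898 55.772,66.634 77.927,84.671 96.741,95.016

[2] S189→`#000000` (engrave); open run; points: 5.334,116.307 47.182,64.072 61.663,96.053 44.646,74.224

[3] S513→`#ff0000` (score); closed run; points: 36.081,118.714 76.486,118.714 76.486,148.523 36.081,148.523

[4] S513→`#ff0000` (score); closed run; points: 108.370,180.508 88.653,205.215 63.946,185.498 83.663,160.791

[5] S513→`#ff0000` (score); closed run; points: 31.446,110.231 41.961,110.231 41.961,120.443 31.446,120.443

<svg xmlns="http://www.w3.org/2000/svg" width="113.924mm" height="220.039mm" viewBox="0 0 113.924 220.039">
  <polyline points="40.348,27.456 40.003,45.898 55.772,66.634 77.927,84.671 96.741,95.016" fill="none" stroke="#ff0000"/>
  <polyline points="5.334,116.307 47.182,64.072 61.663,96.053 44.646,74.224" fill="none" stroke="#000000"/>
  <polygon points="36.081,118.714 76.486,118.714 76.486,148.523 36.081,148.523" fill="none" stroke="#ff0000"/>
  <polygon points="108.370,180.508 88.653,205.215 63.946,185.498 83.663,160.791" fill="none" stroke="#ff0000"/>
  <polygon points="31.446,110.231 41.961,110.231 41.961,120.443 31.446,120.443" fill="none" stroke="#ff0000"/>
</svg>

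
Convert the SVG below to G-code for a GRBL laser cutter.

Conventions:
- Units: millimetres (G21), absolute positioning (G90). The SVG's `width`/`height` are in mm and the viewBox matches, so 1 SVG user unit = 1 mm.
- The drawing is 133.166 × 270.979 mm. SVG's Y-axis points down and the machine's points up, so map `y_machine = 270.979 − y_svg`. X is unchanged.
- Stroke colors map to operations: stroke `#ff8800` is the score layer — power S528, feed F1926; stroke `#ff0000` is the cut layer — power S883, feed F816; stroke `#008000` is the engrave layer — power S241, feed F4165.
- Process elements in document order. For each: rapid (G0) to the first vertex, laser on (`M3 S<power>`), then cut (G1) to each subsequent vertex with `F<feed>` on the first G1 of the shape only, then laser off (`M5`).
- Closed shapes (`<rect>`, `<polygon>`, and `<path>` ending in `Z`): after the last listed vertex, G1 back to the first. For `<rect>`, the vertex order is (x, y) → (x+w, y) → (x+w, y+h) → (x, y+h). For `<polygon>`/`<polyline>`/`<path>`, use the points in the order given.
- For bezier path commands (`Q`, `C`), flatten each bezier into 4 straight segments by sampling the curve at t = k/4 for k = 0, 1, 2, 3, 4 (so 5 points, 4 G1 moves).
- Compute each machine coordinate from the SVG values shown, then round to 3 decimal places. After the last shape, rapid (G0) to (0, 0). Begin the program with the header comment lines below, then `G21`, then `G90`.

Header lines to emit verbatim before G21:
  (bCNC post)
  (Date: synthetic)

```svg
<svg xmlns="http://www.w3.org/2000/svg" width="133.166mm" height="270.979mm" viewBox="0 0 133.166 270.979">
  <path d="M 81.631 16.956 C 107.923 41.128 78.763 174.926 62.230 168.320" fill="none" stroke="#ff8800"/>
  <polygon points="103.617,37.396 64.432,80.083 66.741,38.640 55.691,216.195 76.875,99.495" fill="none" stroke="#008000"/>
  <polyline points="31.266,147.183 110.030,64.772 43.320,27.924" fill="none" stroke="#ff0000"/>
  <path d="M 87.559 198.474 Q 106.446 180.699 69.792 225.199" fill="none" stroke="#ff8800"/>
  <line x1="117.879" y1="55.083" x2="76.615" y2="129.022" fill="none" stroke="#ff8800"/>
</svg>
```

Since the viewBox matches the mm dimensions, user units are millimetres directly. The only transform is the Y-flip y_m = 270.979 − y_svg.

Shape 1 is a cubic bezier drawn with `<path>`. Its stroke #ff8800 means score at S528, F1926. After flipping Y the toolpath is (81.631,254.023) → (92.016,219.246) → (87.990,166.799) → (75.934,120.124) → (62.230,102.659).

Shape 2 is a closed polygon drawn with `<polygon>`. Its stroke #008000 means engrave at S241, F4165. After flipping Y the toolpath is (103.617,233.583) → (64.432,190.896) → (66.741,232.339) → (55.691,54.784) → (76.875,171.484) → (103.617,233.583), returning to the start.

Shape 3 is a open polyline drawn with `<polyline>`. Its stroke #ff0000 means cut at S883, F816. After flipping Y the toolpath is (31.266,123.796) → (110.030,206.207) → (43.320,243.055).

Shape 4 is a quadratic bezier drawn with `<path>`. Its stroke #ff8800 means score at S528, F1926. After flipping Y the toolpath is (87.559,72.505) → (93.531,77.500) → (92.561,74.711) → (84.648,64.138) → (69.792,45.780).

Shape 5 is a line segment drawn with `<line>`. Its stroke #ff8800 means score at S528, F1926. After flipping Y the toolpath is (117.879,215.896) → (76.615,141.957).

(bCNC post)
(Date: synthetic)
G21
G90
G0 X81.631 Y254.023
M3 S528
G1 X92.016 Y219.246 F1926
G1 X87.990 Y166.799
G1 X75.934 Y120.124
G1 X62.230 Y102.659
M5
G0 X103.617 Y233.583
M3 S241
G1 X64.432 Y190.896 F4165
G1 X66.741 Y232.339
G1 X55.691 Y54.784
G1 X76.875 Y171.484
G1 X103.617 Y233.583
M5
G0 X31.266 Y123.796
M3 S883
G1 X110.030 Y206.207 F816
G1 X43.320 Y243.055
M5
G0 X87.559 Y72.505
M3 S528
G1 X93.531 Y77.500 F1926
G1 X92.561 Y74.711
G1 X84.648 Y64.138
G1 X69.792 Y45.780
M5
G0 X117.879 Y215.896
M3 S528
G1 X76.615 Y141.957 F1926
M5
G0 X0.000 Y0.000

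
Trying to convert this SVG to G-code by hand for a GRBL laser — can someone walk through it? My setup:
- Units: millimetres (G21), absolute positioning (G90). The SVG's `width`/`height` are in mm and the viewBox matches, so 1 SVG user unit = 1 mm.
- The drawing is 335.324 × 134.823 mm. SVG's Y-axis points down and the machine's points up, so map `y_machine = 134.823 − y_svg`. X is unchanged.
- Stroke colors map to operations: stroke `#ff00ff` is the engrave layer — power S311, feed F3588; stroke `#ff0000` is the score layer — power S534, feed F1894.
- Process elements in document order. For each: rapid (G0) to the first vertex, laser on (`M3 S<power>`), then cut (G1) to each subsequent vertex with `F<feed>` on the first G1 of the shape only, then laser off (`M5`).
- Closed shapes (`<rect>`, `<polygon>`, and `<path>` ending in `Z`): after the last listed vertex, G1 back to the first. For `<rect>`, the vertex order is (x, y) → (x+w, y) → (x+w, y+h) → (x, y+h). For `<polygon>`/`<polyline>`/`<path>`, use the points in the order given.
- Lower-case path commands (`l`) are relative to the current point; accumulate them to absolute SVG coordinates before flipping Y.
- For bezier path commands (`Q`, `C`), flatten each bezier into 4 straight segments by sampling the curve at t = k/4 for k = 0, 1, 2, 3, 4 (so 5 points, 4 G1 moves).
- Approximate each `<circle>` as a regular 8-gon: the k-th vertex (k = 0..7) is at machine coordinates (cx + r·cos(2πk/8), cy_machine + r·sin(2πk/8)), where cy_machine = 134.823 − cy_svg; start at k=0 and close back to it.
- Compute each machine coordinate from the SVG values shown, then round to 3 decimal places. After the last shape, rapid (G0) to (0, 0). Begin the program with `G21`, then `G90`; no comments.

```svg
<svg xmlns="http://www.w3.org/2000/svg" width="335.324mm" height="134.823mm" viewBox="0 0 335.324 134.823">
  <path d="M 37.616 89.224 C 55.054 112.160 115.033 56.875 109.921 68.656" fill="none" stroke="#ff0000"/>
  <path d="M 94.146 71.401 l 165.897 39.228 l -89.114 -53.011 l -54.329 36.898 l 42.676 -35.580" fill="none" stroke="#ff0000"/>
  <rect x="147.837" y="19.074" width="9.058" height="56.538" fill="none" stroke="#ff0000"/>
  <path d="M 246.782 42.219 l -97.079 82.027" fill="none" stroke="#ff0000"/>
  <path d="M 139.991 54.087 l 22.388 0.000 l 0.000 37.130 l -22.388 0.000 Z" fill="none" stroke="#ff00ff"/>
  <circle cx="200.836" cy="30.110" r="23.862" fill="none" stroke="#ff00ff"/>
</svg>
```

G21
G90
G0 X37.616 Y45.599
M3 S534
G1 X56.989 Y40.793 F1894
G1 X82.225 Y51.700
G1 X103.232 Y64.698
G1 X109.921 Y66.167
M5
G0 X94.146 Y63.422
M3 S534
G1 X260.043 Y24.194 F1894
G1 X170.929 Y77.205
G1 X116.600 Y40.307
G1 X159.276 Y75.887
M5
G0 X147.837 Y115.749
M3 S534
G1 X156.895 Y115.749 F1894
G1 X156.895 Y59.211
G1 X147.837 Y59.211
G1 X147.837 Y115.749
M5
G0 X246.782 Y92.604
M3 S534
G1 X149.703 Y10.577 F1894
M5
G0 X139.991 Y80.736
M3 S311
G1 X162.379 Y80.736 F3588
G1 X162.379 Y43.606
G1 X139.991 Y43.606
G1 X139.991 Y80.736
M5
G0 X224.698 Y104.713
M3 S311
G1 X217.709 Y121.586 F3588
G1 X200.836 Y128.575
G1 X183.963 Y121.586
G1 X176.974 Y104.713
G1 X183.963 Y87.840
G1 X200.836 Y80.851
G1 X217.709 Y87.840
G1 X224.698 Y104.713
M5
G0 X0.000 Y0.000

viewBox `0 0 335.324 134.823` with mm width/height → 1 unit = 1 mm. Flip: y_m = 134.823 − y_svg.

**Shape 1** — `<path>` cubic bezier, stroke `#ff0000` → score (S534, F1894). Control points (SVG): P0=(37.616,89.224), P1=(55.054,112.160), P2=(115.033,56.875), P3=(109.921,68.656); sampled at t=k/4. Machine vertices: (37.616,45.599) → (56.989,40.793) → (82.225,51.700) → (103.232,64.698) → (109.921,66.167). Open path.

**Shape 2** — `<path>` open polyline, stroke `#ff0000` → score (S534, F1894). Machine vertices: (94.146,63.422) → (260.043,24.194) → (170.929,77.205) → (116.600,40.307) → (159.276,75.887). Open path.

**Shape 3** — `<rect>` rectangle, stroke `#ff0000` → score (S534, F1894). Machine vertices: (147.837,115.749) → (156.895,115.749) → (156.895,59.211) → (147.837,59.211) → (147.837,115.749). Closed: final G1 returns to the first vertex.

**Shape 4** — `<path>` line segment, stroke `#ff0000` → score (S534, F1894). Machine vertices: (246.782,92.604) → (149.703,10.577). Open path.

**Shape 5** — `<path>` rectangle, stroke `#ff00ff` → engrave (S311, F3588). Machine vertices: (139.991,80.736) → (162.379,80.736) → (162.379,43.606) → (139.991,43.606) → (139.991,80.736). Closed: final G1 returns to the first vertex.

**Shape 6** — `<circle>` circle, stroke `#ff00ff` → engrave (S311, F3588). Machine vertices: (224.698,104.713) → (217.709,121.586) → (200.836,128.575) → (183.963,121.586) → (176.974,104.713) → (183.963,87.840) → (200.836,80.851) → (217.709,87.840) → (224.698,104.713). Closed: final G1 returns to the first vertex.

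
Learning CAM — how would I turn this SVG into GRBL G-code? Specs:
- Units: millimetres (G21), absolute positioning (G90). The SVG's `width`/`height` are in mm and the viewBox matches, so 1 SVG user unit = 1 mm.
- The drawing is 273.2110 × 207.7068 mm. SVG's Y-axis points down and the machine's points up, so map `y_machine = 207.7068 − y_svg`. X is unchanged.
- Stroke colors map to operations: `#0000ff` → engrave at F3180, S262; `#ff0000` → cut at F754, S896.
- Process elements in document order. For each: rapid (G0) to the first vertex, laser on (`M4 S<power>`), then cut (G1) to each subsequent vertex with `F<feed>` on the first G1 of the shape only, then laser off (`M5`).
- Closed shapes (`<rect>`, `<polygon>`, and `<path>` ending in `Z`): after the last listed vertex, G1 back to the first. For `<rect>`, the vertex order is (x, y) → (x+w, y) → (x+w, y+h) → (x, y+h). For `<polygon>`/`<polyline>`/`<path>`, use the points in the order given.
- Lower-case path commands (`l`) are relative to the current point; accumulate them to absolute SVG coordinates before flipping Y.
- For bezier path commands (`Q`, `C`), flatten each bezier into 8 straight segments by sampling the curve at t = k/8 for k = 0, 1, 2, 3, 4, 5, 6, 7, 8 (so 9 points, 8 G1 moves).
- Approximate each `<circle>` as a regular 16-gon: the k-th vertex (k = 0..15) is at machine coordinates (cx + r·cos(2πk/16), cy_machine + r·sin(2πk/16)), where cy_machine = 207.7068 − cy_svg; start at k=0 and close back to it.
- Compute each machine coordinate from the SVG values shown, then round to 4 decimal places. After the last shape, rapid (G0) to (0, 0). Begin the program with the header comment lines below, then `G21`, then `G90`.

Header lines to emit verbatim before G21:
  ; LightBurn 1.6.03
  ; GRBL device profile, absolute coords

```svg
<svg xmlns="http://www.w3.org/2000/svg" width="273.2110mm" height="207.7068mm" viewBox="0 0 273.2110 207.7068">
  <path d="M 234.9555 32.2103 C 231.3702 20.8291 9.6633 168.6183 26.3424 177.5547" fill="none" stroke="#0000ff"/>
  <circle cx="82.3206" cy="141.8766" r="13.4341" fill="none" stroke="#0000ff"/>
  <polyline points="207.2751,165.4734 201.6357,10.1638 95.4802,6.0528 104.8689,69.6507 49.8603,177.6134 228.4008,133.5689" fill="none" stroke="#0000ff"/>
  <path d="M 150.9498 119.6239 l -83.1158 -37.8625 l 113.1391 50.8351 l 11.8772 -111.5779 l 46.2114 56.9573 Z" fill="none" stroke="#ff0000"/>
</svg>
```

; LightBurn 1.6.03
; GRBL device profile, absolute coords
G21
G90
G0 X234.9555 Y175.4965
M4 S262
G1 X224.2782 Y172.8854 F3180
G1 X198.5017 Y158.8446
G1 X162.9756 Y136.8664
G1 X123.0498 Y110.4434
G1 X84.0739 Y83.0680
G1 X51.3975 Y58.2327
G1 X30.3705 Y39.4299
G1 X26.3424 Y30.1521
M5
G0 X95.7547 Y65.8302
M4 S262
G1 X94.7321 Y70.9712 F3180
G1 X91.8199 Y75.3295
G1 X87.4616 Y78.2417
G1 X82.3206 Y79.2643
G1 X77.1796 Y78.2417
G1 X72.8213 Y75.3295
G1 X69.9091 Y70.9712
G1 X68.8865 Y65.8302
G1 X69.9091 Y60.6892
G1 X72.8213 Y56.3309
G1 X77.1796 Y53.4187
G1 X82.3206 Y52.3961
G1 X87.4616 Y53.4187
G1 X91.8199 Y56.3309
G1 X94.7321 Y60.6892
G1 X95.7547 Y65.8302
M5
G0 X207.2751 Y42.2334
M4 S262
G1 X201.6357 Y197.5430 F3180
G1 X95.4802 Y201.6540
G1 X104.8689 Y138.0561
G1 X49.8603 Y30.0934
G1 X228.4008 Y74.1379
M5
G0 X150.9498 Y88.0829
M4 S896
G1 X67.8340 Y125.9454 F754
G1 X180.9731 Y75.1103
G1 X192.8503 Y186.6882
G1 X239.0617 Y129.7309
G1 X150.9498 Y88.0829
M5
G0 X0.0000 Y0.0000

viewBox `0 0 273.2110 207.7068` with mm width/height → 1 unit = 1 mm. Flip: y_m = 207.7068 − y_svg.

**Shape 1** — `<path>` cubic bezier, stroke `#0000ff` → engrave (S262, F3180). Control points (SVG): P0=(234.9555,32.2103), P1=(231.3702,20.8291), P2=(9.6633,168.6183), P3=(26.3424,177.5547); sampled at t=k/8. Machine vertices: (234.9555,175.4965) → (224.2782,172.8854) → (198.5017,158.8446) → (162.9756,136.8664) → (123.0498,110.4434) → (84.0739,83.0680) → (51.3975,58.2327) → (30.3705,39.4299) → (26.3424,30.1521). Open path.

**Shape 2** — `<circle>` circle, stroke `#0000ff` → engrave (S262, F3180). Machine vertices: (95.7547,65.8302) → (94.7321,70.9712) → (91.8199,75.3295) → (87.4616,78.2417) → (82.3206,79.2643) → (77.1796,78.2417) → (72.8213,75.3295) → (69.9091,70.9712) → (68.8865,65.8302) → (69.9091,60.6892) → (72.8213,56.3309) → (77.1796,53.4187) → (82.3206,52.3961) → (87.4616,53.4187) → (91.8199,56.3309) → (94.7321,60.6892) → (95.7547,65.8302). Closed: final G1 returns to the first vertex.

**Shape 3** — `<polyline>` open polyline, stroke `#0000ff` → engrave (S262, F3180). Machine vertices: (207.2751,42.2334) → (201.6357,197.5430) → (95.4802,201.6540) → (104.8689,138.0561) → (49.8603,30.0934) → (228.4008,74.1379). Open path.

**Shape 4** — `<path>` closed polygon, stroke `#ff0000` → cut (S896, F754). Machine vertices: (150.9498,88.0829) → (67.8340,125.9454) → (180.9731,75.1103) → (192.8503,186.6882) → (239.0617,129.7309) → (150.9498,88.0829). Closed: final G1 returns to the first vertex.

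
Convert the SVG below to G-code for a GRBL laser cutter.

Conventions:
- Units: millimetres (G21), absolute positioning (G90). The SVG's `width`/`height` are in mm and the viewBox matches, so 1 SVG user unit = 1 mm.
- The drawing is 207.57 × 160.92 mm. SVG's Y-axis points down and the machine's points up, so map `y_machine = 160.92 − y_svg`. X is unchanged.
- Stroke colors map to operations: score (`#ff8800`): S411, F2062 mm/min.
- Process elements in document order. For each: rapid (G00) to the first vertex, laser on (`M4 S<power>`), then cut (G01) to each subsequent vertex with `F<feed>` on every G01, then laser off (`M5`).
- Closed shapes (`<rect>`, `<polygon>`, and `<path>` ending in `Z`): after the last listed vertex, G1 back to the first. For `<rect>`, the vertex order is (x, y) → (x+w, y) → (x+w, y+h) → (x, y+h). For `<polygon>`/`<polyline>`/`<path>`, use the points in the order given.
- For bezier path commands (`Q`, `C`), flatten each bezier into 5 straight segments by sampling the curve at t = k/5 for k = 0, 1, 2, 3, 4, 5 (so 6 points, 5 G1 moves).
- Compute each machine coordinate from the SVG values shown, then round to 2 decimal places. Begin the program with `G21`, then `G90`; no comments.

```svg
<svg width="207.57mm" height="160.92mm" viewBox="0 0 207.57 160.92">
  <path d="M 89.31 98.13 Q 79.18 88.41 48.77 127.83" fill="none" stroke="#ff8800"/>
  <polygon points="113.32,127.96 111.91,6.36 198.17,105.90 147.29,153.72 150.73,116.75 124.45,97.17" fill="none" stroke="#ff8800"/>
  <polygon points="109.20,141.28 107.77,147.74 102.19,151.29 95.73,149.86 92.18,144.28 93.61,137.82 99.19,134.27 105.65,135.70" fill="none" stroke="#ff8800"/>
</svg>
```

Since the viewBox matches the mm dimensions, user units are millimetres directly. The only transform is the Y-flip y_m = 160.92 − y_svg.

Shape 1 is a quadratic bezier drawn with `<path>`. Its stroke #ff8800 means score at S411, F2062. After flipping Y the toolpath is (89.31,62.79) → (84.45,64.71) → (77.96,62.70) → (69.85,56.76) → (60.12,46.89) → (48.77,33.09).

Shape 2 is a closed polygon drawn with `<polygon>`. Its stroke #ff8800 means score at S411, F2062. After flipping Y the toolpath is (113.32,32.96) → (111.91,154.56) → (198.17,55.02) → (147.29,7.20) → (150.73,44.17) → (124.45,63.75) → (113.32,32.96), returning to the start.

Shape 3 is a regular polygon drawn with `<polygon>`. Its stroke #ff8800 means score at S411, F2062. After flipping Y the toolpath is (109.20,19.64) → (107.77,13.18) → (102.19,9.63) → (95.73,11.06) → (92.18,16.64) → (93.61,23.10) → (99.19,26.65) → (105.65,25.22) → (109.20,19.64), returning to the start.

G21
G90
G00 X89.31 Y62.79
M4 S411
G01 X84.45 Y64.71 F2062
G01 X77.96 Y62.70 F2062
G01 X69.85 Y56.76 F2062
G01 X60.12 Y46.89 F2062
G01 X48.77 Y33.09 F2062
M5
G00 X113.32 Y32.96
M4 S411
G01 X111.91 Y154.56 F2062
G01 X198.17 Y55.02 F2062
G01 X147.29 Y7.20 F2062
G01 X150.73 Y44.17 F2062
G01 X124.45 Y63.75 F2062
G01 X113.32 Y32.96 F2062
M5
G00 X109.20 Y19.64
M4 S411
G01 X107.77 Y13.18 F2062
G01 X102.19 Y9.63 F2062
G01 X95.73 Y11.06 F2062
G01 X92.18 Y16.64 F2062
G01 X93.61 Y23.10 F2062
G01 X99.19 Y26.65 F2062
G01 X105.65 Y25.22 F2062
G01 X109.20 Y19.64 F2062
M5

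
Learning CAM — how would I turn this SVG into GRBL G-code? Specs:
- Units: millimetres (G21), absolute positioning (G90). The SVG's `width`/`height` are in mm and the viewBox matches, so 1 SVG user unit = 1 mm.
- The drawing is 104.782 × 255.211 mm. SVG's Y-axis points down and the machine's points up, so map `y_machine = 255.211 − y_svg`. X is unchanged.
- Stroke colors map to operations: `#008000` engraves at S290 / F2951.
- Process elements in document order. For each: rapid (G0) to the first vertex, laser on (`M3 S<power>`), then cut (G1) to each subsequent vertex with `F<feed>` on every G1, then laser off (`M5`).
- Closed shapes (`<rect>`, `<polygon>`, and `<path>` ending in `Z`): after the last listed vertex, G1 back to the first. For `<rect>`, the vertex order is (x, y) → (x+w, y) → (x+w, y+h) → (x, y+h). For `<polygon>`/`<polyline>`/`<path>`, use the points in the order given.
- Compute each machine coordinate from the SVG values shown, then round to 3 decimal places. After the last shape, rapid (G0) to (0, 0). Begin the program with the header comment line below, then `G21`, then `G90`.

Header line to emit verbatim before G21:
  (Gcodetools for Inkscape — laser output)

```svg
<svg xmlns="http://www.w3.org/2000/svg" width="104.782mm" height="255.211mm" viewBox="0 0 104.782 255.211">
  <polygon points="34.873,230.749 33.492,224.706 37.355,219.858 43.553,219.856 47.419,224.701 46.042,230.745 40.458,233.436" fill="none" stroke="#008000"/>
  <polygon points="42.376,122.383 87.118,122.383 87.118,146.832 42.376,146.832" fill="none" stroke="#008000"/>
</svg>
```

viewBox `0 0 104.782 255.211` with mm width/height → 1 unit = 1 mm. Flip: y_m = 255.211 − y_svg.

**Shape 1** — `<polygon>` regular polygon, stroke `#008000` → engrave (S290, F2951). Machine vertices: (34.873,24.462) → (33.492,30.505) → (37.355,35.353) → (43.553,35.355) → (47.419,30.510) → (46.042,24.466) → (40.458,21.775) → (34.873,24.462). Closed: final G1 returns to the first vertex.

**Shape 2** — `<polygon>` rectangle, stroke `#008000` → engrave (S290, F2951). Machine vertices: (42.376,132.828) → (87.118,132.828) → (87.118,108.379) → (42.376,108.379) → (42.376,132.828). Closed: final G1 returns to the first vertex.

(Gcodetools for Inkscape — laser output)
G21
G90
G0 X34.873 Y24.462
M3 S290
G1 X33.492 Y30.505 F2951
G1 X37.355 Y35.353 F2951
G1 X43.553 Y35.355 F2951
G1 X47.419 Y30.510 F2951
G1 X46.042 Y24.466 F2951
G1 X40.458 Y21.775 F2951
G1 X34.873 Y24.462 F2951
M5
G0 X42.376 Y132.828
M3 S290
G1 X87.118 Y132.828 F2951
G1 X87.118 Y108.379 F2951
G1 X42.376 Y108.379 F2951
G1 X42.376 Y132.828 F2951
M5
G0 X0.000 Y0.000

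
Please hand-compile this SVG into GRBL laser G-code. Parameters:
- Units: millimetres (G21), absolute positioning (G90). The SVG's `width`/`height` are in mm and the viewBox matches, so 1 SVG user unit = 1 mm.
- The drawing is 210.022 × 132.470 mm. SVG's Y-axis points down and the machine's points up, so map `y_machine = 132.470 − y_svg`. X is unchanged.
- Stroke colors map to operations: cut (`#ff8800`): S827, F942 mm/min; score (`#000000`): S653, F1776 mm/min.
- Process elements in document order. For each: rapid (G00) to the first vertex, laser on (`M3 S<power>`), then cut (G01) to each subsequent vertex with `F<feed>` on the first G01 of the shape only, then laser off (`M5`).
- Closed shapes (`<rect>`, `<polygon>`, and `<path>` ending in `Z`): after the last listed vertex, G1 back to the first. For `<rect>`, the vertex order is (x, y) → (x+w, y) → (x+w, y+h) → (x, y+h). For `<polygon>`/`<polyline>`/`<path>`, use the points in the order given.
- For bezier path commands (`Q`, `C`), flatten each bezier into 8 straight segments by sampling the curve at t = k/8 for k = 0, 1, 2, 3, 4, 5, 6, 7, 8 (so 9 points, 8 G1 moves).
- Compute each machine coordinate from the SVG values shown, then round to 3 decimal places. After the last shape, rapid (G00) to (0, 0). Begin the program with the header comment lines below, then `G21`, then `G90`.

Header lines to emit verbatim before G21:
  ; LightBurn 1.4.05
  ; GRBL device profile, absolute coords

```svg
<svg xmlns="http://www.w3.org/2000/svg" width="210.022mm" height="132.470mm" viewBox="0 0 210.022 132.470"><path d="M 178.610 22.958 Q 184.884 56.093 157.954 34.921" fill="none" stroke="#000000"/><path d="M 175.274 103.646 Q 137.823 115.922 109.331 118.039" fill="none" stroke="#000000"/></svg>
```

1 u = 1 mm; y_m = 132.470 − y.

[1] `<path>` quadratic bezier, #000000→score S653 F1776: (178.610,109.512) → (179.660,102.077) → (179.672,96.339) → (178.646,92.298) → (176.583,89.954) → (173.482,89.307) → (169.344,90.357) → (164.168,93.105) → (157.954,97.549)

[2] `<path>` quadratic bezier, #000000→score S653 F1776: (175.274,28.824) → (166.051,25.914) → (157.108,23.321) → (148.446,21.046) → (140.063,19.088) → (131.960,17.447) → (124.137,16.124) → (116.594,15.119) → (109.331,14.431)

; LightBurn 1.4.05
; GRBL device profile, absolute coords
G21
G90
G00 X178.610 Y109.512
M3 S653
G01 X179.660 Y102.077 F1776
G01 X179.672 Y96.339
G01 X178.646 Y92.298
G01 X176.583 Y89.954
G01 X173.482 Y89.307
G01 X169.344 Y90.357
G01 X164.168 Y93.105
G01 X157.954 Y97.549
M5
G00 X175.274 Y28.824
M3 S653
G01 X166.051 Y25.914 F1776
G01 X157.108 Y23.321
G01 X148.446 Y21.046
G01 X140.063 Y19.088
G01 X131.960 Y17.447
G01 X124.137 Y16.124
G01 X116.594 Y15.119
G01 X109.331 Y14.431
M5
G00 X0.000 Y0.000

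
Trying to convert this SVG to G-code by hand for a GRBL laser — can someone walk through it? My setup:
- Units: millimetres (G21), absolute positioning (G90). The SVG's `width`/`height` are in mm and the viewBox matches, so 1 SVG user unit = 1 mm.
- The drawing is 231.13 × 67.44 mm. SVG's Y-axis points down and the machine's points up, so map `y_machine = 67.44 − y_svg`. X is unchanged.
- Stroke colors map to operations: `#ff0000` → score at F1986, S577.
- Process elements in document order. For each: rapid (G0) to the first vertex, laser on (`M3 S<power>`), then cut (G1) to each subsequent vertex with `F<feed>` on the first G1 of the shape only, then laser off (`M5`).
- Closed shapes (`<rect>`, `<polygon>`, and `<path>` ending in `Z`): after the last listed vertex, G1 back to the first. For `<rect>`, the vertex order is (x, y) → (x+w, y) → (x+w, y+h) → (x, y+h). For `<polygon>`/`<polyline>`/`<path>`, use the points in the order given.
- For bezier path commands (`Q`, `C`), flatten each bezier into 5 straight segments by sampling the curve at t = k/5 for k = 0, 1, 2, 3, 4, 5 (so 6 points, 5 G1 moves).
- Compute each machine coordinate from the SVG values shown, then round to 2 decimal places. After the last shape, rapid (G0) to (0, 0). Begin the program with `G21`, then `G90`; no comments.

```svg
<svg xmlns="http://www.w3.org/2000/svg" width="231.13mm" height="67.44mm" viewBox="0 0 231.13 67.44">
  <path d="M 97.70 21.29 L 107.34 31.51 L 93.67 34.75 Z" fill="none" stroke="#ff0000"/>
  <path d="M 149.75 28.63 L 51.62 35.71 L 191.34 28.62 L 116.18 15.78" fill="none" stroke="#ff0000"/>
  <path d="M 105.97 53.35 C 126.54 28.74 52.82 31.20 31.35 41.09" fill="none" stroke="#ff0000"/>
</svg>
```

1 u = 1 mm; y_m = 67.44 − y.

[1] `<path>` regular polygon, #ff0000→score S577 F1986: (97.70,46.15) → (107.34,35.93) → (93.67,32.69) → (97.70,46.15) (closed)

[2] `<path>` open polyline, #ff0000→score S577 F1986: (149.75,38.81) → (51.62,31.73) → (191.34,38.82) → (116.18,51.66)

[3] `<path>` cubic bezier, #ff0000→score S577 F1986: (105.97,14.09) → (108.17,25.76) → (94.77,31.89) → (72.82,33.39) → (49.33,31.24) → (31.35,26.35)

G21
G90
G0 X97.70 Y46.15
M3 S577
G1 X107.34 Y35.93 F1986
G1 X93.67 Y32.69
G1 X97.70 Y46.15
M5
G0 X149.75 Y38.81
M3 S577
G1 X51.62 Y31.73 F1986
G1 X191.34 Y38.82
G1 X116.18 Y51.66
M5
G0 X105.97 Y14.09
M3 S577
G1 X108.17 Y25.76 F1986
G1 X94.77 Y31.89
G1 X72.82 Y33.39
G1 X49.33 Y31.24
G1 X31.35 Y26.35
M5
G0 X0.00 Y0.00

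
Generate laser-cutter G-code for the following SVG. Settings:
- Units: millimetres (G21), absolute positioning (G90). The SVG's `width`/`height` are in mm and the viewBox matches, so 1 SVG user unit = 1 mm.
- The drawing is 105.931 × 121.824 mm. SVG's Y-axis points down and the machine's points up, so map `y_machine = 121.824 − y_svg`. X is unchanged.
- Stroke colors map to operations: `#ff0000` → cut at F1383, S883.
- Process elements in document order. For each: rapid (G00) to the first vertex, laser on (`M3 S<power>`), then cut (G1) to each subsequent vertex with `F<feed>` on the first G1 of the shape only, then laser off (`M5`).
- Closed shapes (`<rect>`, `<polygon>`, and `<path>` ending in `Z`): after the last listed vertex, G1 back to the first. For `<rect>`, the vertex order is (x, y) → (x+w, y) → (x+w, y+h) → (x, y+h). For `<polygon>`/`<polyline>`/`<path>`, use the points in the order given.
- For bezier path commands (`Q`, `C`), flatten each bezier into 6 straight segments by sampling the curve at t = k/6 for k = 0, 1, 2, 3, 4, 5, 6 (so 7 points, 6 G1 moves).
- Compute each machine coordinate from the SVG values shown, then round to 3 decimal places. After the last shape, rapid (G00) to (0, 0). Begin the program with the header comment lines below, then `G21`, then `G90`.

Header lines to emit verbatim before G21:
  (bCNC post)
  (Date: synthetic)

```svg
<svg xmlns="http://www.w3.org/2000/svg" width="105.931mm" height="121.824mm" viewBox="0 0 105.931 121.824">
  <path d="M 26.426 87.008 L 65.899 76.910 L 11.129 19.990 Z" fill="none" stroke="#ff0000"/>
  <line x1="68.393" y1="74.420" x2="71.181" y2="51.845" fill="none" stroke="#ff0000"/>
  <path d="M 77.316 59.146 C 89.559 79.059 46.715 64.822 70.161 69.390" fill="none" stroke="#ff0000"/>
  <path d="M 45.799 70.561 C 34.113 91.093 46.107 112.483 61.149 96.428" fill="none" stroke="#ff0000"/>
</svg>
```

(bCNC post)
(Date: synthetic)
G21
G90
G00 X26.426 Y34.816
M3 S883
G1 X65.899 Y44.914 F1383
G1 X11.129 Y101.834
G1 X26.426 Y34.816
M5
G00 X68.393 Y47.404
M3 S883
G1 X71.181 Y69.979 F1383
M5
G00 X77.316 Y62.678
M3 S883
G1 X79.409 Y55.322 F1383
G1 X75.692 Y52.187
G1 X69.537 Y51.802
G1 X64.316 Y52.695
G1 X63.400 Y53.396
G1 X70.161 Y52.434
M5
G00 X45.799 Y51.263
M3 S883
G1 X41.834 Y41.103 F1383
G1 X41.242 Y31.864
G1 X43.451 Y24.609
G1 X47.887 Y20.404
G1 X53.978 Y20.312
G1 X61.149 Y25.396
M5
G00 X0.000 Y0.000

viewBox `0 0 105.931 121.824` with mm width/height → 1 unit = 1 mm. Flip: y_m = 121.824 − y_svg.

**Shape 1** — `<path>` closed polygon, stroke `#ff0000` → cut (S883, F1383). Machine vertices: (26.426,34.816) → (65.899,44.914) → (11.129,101.834) → (26.426,34.816). Closed: final G1 returns to the first vertex.

**Shape 2** — `<line>` line segment, stroke `#ff0000` → cut (S883, F1383). Machine vertices: (68.393,47.404) → (71.181,69.979). Open path.

**Shape 3** — `<path>` cubic bezier, stroke `#ff0000` → cut (S883, F1383). Control points (SVG): P0=(77.316,59.146), P1=(89.559,79.059), P2=(46.715,64.822), P3=(70.161,69.390); sampled at t=k/6. Machine vertices: (77.316,62.678) → (79.409,55.322) → (75.692,52.187) → (69.537,51.802) → (64.316,52.695) → (63.400,53.396) → (70.161,52.434). Open path.

**Shape 4** — `<path>` cubic bezier, stroke `#ff0000` → cut (S883, F1383). Control points (SVG): P0=(45.799,70.561), P1=(34.113,91.093), P2=(46.107,112.483), P3=(61.149,96.428); sampled at t=k/6. Machine vertices: (45.799,51.263) → (41.834,41.103) → (41.242,31.864) → (43.451,24.609) → (47.887,20.404) → (53.978,20.312) → (61.149,25.396). Open path.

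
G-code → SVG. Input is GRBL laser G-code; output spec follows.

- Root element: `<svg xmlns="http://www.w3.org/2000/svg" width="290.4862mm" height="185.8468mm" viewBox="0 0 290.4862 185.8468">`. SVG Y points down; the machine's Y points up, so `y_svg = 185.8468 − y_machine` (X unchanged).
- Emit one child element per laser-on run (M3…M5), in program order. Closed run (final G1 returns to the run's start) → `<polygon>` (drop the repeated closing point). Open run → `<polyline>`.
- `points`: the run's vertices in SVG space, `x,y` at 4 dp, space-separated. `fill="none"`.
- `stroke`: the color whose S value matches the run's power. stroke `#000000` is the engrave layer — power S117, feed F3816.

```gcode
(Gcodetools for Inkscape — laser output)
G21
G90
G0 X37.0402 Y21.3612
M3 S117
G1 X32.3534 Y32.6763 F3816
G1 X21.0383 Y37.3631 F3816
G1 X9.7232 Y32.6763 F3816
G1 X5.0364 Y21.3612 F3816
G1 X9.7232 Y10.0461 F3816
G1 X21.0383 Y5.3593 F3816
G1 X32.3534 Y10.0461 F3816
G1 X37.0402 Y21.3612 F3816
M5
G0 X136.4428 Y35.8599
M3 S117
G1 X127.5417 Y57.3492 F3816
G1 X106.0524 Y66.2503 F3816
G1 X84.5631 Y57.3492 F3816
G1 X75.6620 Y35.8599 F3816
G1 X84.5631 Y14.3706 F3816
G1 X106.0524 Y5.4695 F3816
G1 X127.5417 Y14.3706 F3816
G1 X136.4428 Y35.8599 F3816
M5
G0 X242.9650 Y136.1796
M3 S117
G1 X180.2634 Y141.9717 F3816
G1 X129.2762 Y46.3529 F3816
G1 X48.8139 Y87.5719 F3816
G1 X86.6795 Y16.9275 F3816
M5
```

<svg xmlns="http://www.w3.org/2000/svg" width="290.4862mm" height="185.8468mm" viewBox="0 0 290.4862 185.8468">
  <polygon points="37.0402,164.4856 32.3534,153.1705 21.0383,148.4837 9.7232,153.1705 5.0364,164.4856 9.7232,175.8007 21.0383,180.4875 32.3534,175.8007" fill="none" stroke="#000000"/>
  <polygon points="136.4428,149.9869 127.5417,128.4976 106.0524,119.5965 84.5631,128.4976 75.6620,149.9869 84.5631,171.4762 106.0524,180.3773 127.5417,171.4762" fill="none" stroke="#000000"/>
  <polyline points="242.9650,49.6672 180.2634,43.8751 129.2762,139.4939 48.8139,98.2749 86.6795,168.9193" fill="none" stroke="#000000"/>
</svg>

Machine Y-up, SVG Y-down with viewBox height 185.8468, so y_svg = 185.8468 − y_machine; X carries over. Every run uses S117, so all elements get stroke `#000000` (engrave).

Run 1: The run returns to its start, so emit a `<polygon>` with points (Y-flipped): 37.0402,164.4856 32.3534,153.1705 21.0383,148.4837 9.7232,153.1705 5.0364,164.4856 9.7232,175.8007 21.0383,180.4875 32.3534,175.8007.

Run 2: The run returns to its start, so emit a `<polygon>` with points (Y-flipped): 136.4428,149.9869 127.5417,128.4976 106.0524,119.5965 84.5631,128.4976 75.6620,149.9869 84.5631,171.4762 106.0524,180.3773 127.5417,171.4762.

Run 3: The run is open, so emit a `<polyline>` with points (Y-flipped): 242.9650,49.6672 180.2634,43.8751 129.2762,139.4939 48.8139,98.2749 86.6795,168.9193.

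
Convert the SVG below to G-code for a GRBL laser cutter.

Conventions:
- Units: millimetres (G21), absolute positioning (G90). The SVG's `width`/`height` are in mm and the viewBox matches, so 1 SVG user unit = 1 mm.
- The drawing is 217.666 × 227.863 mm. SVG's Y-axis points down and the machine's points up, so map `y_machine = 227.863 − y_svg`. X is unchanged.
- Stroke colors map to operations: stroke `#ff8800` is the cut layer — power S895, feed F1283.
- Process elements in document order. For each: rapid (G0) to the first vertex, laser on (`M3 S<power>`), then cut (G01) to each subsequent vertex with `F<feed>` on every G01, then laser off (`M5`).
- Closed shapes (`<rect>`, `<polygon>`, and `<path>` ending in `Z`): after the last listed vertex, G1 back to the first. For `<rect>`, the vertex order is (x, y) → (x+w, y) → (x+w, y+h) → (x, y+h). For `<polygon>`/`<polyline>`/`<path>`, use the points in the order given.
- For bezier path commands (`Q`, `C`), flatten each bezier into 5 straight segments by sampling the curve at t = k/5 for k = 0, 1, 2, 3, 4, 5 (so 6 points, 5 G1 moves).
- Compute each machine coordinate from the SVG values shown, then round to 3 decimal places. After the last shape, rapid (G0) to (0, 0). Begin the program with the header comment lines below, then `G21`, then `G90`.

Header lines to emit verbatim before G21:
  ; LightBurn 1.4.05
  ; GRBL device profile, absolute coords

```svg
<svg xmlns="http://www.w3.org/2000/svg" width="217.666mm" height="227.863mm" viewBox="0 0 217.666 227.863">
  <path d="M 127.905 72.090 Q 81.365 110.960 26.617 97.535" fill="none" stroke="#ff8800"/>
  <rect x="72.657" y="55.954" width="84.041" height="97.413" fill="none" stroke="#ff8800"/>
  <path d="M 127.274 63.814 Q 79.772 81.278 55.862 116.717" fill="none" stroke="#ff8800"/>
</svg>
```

Since the viewBox matches the mm dimensions, user units are millimetres directly. The only transform is the Y-flip y_m = 227.863 − y_svg.

Shape 1 is a quadratic bezier drawn with `<path>`. Its stroke #ff8800 means cut at S895, F1283. After flipping Y the toolpath is (127.905,155.773) → (108.961,142.317) → (89.360,133.044) → (69.102,127.955) → (48.188,127.050) → (26.617,130.328).

Shape 2 is a rectangle drawn with `<rect>`. Its stroke #ff8800 means cut at S895, F1283. After flipping Y the toolpath is (72.657,171.909) → (156.698,171.909) → (156.698,74.496) → (72.657,74.496) → (72.657,171.909), returning to the start.

Shape 3 is a quadratic bezier drawn with `<path>`. Its stroke #ff8800 means cut at S895, F1283. After flipping Y the toolpath is (127.274,164.049) → (109.217,156.344) → (93.047,147.202) → (78.765,136.621) → (66.370,124.603) → (55.862,111.146).

; LightBurn 1.4.05
; GRBL device profile, absolute coords
G21
G90
G0 X127.905 Y155.773
M3 S895
G01 X108.961 Y142.317 F1283
G01 X89.360 Y133.044 F1283
G01 X69.102 Y127.955 F1283
G01 X48.188 Y127.050 F1283
G01 X26.617 Y130.328 F1283
M5
G0 X72.657 Y171.909
M3 S895
G01 X156.698 Y171.909 F1283
G01 X156.698 Y74.496 F1283
G01 X72.657 Y74.496 F1283
G01 X72.657 Y171.909 F1283
M5
G0 X127.274 Y164.049
M3 S895
G01 X109.217 Y156.344 F1283
G01 X93.047 Y147.202 F1283
G01 X78.765 Y136.621 F1283
G01 X66.370 Y124.603 F1283
G01 X55.862 Y111.146 F1283
M5
G0 X0.000 Y0.000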